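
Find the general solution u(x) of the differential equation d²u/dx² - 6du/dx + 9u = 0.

u = C1*exp(3*x) + C2*x*exp(3*x)

Characteristic equation r² - 6r + 9 = 0 has discriminant (-6)² - 4·(9) = 0, so r = 3 is a repeated root.
Hence u_h = (C1 + C2*x)*exp(3*x).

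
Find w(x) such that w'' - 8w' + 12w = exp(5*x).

Characteristic equation r² - 8r + 12 = 0 factors as (r - 6)(r - 2) = 0, so r = 6, 2.
Hence w_h = C1*exp(6*x) + C2*exp(2*x).
Try w_p = A*exp(5*x). Substituting into the equation and dividing by exp(5*x) gives A = -1/3, so w_p = -exp(5*x)/3.

w = -exp(5*x)/3 + C1*exp(6*x) + C2*exp(2*x)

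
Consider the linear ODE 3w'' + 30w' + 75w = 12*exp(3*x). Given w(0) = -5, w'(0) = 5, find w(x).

Divide through by 3: w'' + 10w' + 25w = 4*exp(3*x).
Characteristic equation r² + 10r + 25 = 0 has discriminant (10)² - 4·(25) = 0, so r = -5 is a repeated root.
Hence w_h = (C1 + C2*x)*exp(-5*x).
Try w_p = A*exp(3*x). Substituting into the equation and dividing by exp(3*x) gives A = 1/16, so w_p = exp(3*x)/16.
General solution: w = exp(3*x)/16 + C1*exp(-5*x) + C2*x*exp(-5*x).
Apply the initial conditions: w(0) = 1/16 + C1 = -5 and w'(0) = 3/16 + C2 - 5*C1 = 5. Solving gives C1 = -81/16, C2 = -41/2.

w = -81*exp(-5*x)/16 + exp(3*x)/16 - 41*x*exp(-5*x)/2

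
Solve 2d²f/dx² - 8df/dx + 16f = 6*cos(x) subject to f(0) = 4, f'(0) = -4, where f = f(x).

Divide through by 2: f'' - 4f' + 8f = 3*cos(x).
Characteristic equation r² - 4r + 8 = 0 has discriminant (-4)² - 4·(8) = -16 < 0, so r = 2 ± 2i.
Hence f_h = C1*cos(2*x)*exp(2*x) + C2*exp(2*x)*sin(2*x).
Try f_p = A*cos(x) + B*sin(x). Substituting and equating the coefficients of cos(x) and sin(x) gives A = 21/65, B = -12/65, so f_p = -12*sin(x)/65 + 21*cos(x)/65.
General solution: f = -12*sin(x)/65 + 21*cos(x)/65 + C1*cos(2*x)*exp(2*x) + C2*exp(2*x)*sin(2*x).
Apply the initial conditions: f(0) = 21/65 + C1 = 4 and f'(0) = -12/65 + 2*C1 + 2*C2 = -4. Solving gives C1 = 239/65, C2 = -363/65.

f = -12*sin(x)/65 + 21*cos(x)/65 - 363*exp(2*x)*sin(2*x)/65 + 239*cos(2*x)*exp(2*x)/65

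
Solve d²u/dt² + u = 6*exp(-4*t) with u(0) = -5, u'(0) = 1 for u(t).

Characteristic equation r² + 1 = 0 has discriminant (0)² - 4·(1) = -4 < 0, so r = ± i.
Hence u_h = C1*cos(t) + C2*sin(t).
Try u_p = A*exp(-4*t). Substituting into the equation and dividing by exp(-4*t) gives A = 6/17, so u_p = 6*exp(-4*t)/17.
General solution: u = 6*exp(-4*t)/17 + C1*cos(t) + C2*sin(t).
Apply the initial conditions: u(0) = 6/17 + C1 = -5 and u'(0) = -24/17 + C2 = 1. Solving gives C1 = -91/17, C2 = 41/17.

u = -91*cos(t)/17 + 6*exp(-4*t)/17 + 41*sin(t)/17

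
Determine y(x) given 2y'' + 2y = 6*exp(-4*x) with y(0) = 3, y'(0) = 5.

y = 3*exp(-4*x)/17 + 48*cos(x)/17 + 97*sin(x)/17

Divide through by 2: y'' + y = 3*exp(-4*x).
Characteristic equation r² + 1 = 0 has discriminant (0)² - 4·(1) = -4 < 0, so r = ± i.
Hence y_h = C1*cos(x) + C2*sin(x).
Try y_p = A*exp(-4*x). Substituting into the equation and dividing by exp(-4*x) gives A = 3/17, so y_p = 3*exp(-4*x)/17.
General solution: y = 3*exp(-4*x)/17 + C1*cos(x) + C2*sin(x).
Apply the initial conditions: y(0) = 3/17 + C1 = 3 and y'(0) = -12/17 + C2 = 5. Solving gives C1 = 48/17, C2 = 97/17.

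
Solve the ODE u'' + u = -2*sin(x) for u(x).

u = C1*cos(x) + C2*sin(x) + x*cos(x)

Characteristic equation r² + 1 = 0 has discriminant (0)² - 4·(1) = -4 < 0, so r = ± i.
Hence u_h = C1*cos(x) + C2*sin(x).
Since ±1i are characteristic roots, multiply the trial by x. Try u_p = x*(A*cos(x) + B*sin(x)). Substituting and equating the coefficients of cos(x) and sin(x) gives A = 1, B = 0, so u_p = x*cos(x).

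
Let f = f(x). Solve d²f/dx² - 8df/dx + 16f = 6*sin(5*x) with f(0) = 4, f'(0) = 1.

Characteristic equation r² - 8r + 16 = 0 has discriminant (-8)² - 4·(16) = 0, so r = 4 is a repeated root.
Hence f_h = (C1 + C2*x)*exp(4*x).
Try f_p = A*cos(5*x) + B*sin(5*x). Substituting and equating the coefficients of cos(5x) and sin(5x) gives A = 240/1681, B = -54/1681, so f_p = -54*sin(5*x)/1681 + 240*cos(5*x)/1681.
General solution: f = -54*sin(5*x)/1681 + 240*cos(5*x)/1681 + C1*exp(4*x) + C2*x*exp(4*x).
Apply the initial conditions: f(0) = 240/1681 + C1 = 4 and f'(0) = -270/1681 + C2 + 4*C1 = 1. Solving gives C1 = 6484/1681, C2 = -585/41.

f = -54*sin(5*x)/1681 + 240*cos(5*x)/1681 + 6484*exp(4*x)/1681 - 585*x*exp(4*x)/41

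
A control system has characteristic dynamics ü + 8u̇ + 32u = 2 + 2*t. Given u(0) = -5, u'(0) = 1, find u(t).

u = 3/64 + t/16 - 323*cos(4*t)*exp(-4*t)/64 - 77*exp(-4*t)*sin(4*t)/16

Characteristic equation r² + 8r + 32 = 0 has discriminant (8)² - 4·(32) = -64 < 0, so r = -4 ± 4i.
Hence u_h = C1*cos(4*t)*exp(-4*t) + C2*exp(-4*t)*sin(4*t).
For the particular solution try u_p = A0 + A1*t. Substituting and matching coefficients of each power of t gives A0 = 3/64, A1 = 1/16, so u_p = 3/64 + t/16.
General solution: u = 3/64 + t/16 + C1*cos(4*t)*exp(-4*t) + C2*exp(-4*t)*sin(4*t).
Apply the initial conditions: u(0) = 3/64 + C1 = -5 and u'(0) = 1/16 - 4*C1 + 4*C2 = 1. Solving gives C1 = -323/64, C2 = -77/16.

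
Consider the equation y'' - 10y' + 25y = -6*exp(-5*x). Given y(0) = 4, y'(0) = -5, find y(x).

y = -3*exp(-5*x)/50 + 203*exp(5*x)/50 - 128*x*exp(5*x)/5

Characteristic equation r² - 10r + 25 = 0 has discriminant (-10)² - 4·(25) = 0, so r = 5 is a repeated root.
Hence y_h = (C1 + C2*x)*exp(5*x).
Try y_p = A*exp(-5*x). Substituting into the equation and dividing by exp(-5*x) gives A = -3/50, so y_p = -3*exp(-5*x)/50.
General solution: y = -3*exp(-5*x)/50 + C1*exp(5*x) + C2*x*exp(5*x).
Apply the initial conditions: y(0) = -3/50 + C1 = 4 and y'(0) = 3/10 + C2 + 5*C1 = -5. Solving gives C1 = 203/50, C2 = -128/5.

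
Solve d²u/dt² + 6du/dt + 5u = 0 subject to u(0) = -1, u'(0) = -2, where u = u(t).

Characteristic equation r² + 6r + 5 = 0 factors as (r + 5)(r + 1) = 0, so r = -5, -1.
Hence u_h = C1*exp(-5*t) + C2*exp(-t).
Apply the initial conditions: u(0) = C1 + C2 = -1 and u'(0) = -C2 - 5*C1 = -2. Solving gives C1 = 3/4, C2 = -7/4.

u = -7*exp(-t)/4 + 3*exp(-5*t)/4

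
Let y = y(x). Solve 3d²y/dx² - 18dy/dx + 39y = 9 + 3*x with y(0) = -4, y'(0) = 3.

y = 45/169 + x/13 - 721*cos(2*x)*exp(3*x)/169 + 2657*exp(3*x)*sin(2*x)/338

Divide through by 3: y'' - 6y' + 13y = 3 + x.
Characteristic equation r² - 6r + 13 = 0 has discriminant (-6)² - 4·(13) = -16 < 0, so r = 3 ± 2i.
Hence y_h = C1*cos(2*x)*exp(3*x) + C2*exp(3*x)*sin(2*x).
For the particular solution try y_p = A0 + A1*x. Substituting and matching coefficients of each power of x gives A0 = 45/169, A1 = 1/13, so y_p = 45/169 + x/13.
General solution: y = 45/169 + x/13 + C1*cos(2*x)*exp(3*x) + C2*exp(3*x)*sin(2*x).
Apply the initial conditions: y(0) = 45/169 + C1 = -4 and y'(0) = 1/13 + 2*C2 + 3*C1 = 3. Solving gives C1 = -721/169, C2 = 2657/338.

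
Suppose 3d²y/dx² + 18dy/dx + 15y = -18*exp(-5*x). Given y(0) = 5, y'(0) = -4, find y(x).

y = exp(-5*x)/8 + 39*exp(-x)/8 + 3*x*exp(-5*x)/2

Divide through by 3: y'' + 6y' + 5y = -6*exp(-5*x).
Characteristic equation r² + 6r + 5 = 0 factors as (r + 5)(r + 1) = 0, so r = -5, -1.
Hence y_h = C1*exp(-5*x) + C2*exp(-x).
Since exp(-5*x) solves the homogeneous equation (r = -5 is a root of multiplicity 1), multiply the trial by x. Try y_p = A*x*exp(-5*x). Substituting into the equation and dividing by exp(-5*x) gives A = 3/2, so y_p = 3*x*exp(-5*x)/2.
General solution: y = C1*exp(-5*x) + C2*exp(-x) + 3*x*exp(-5*x)/2.
Apply the initial conditions: y(0) = C1 + C2 = 5 and y'(0) = 3/2 - C2 - 5*C1 = -4. Solving gives C1 = 1/8, C2 = 39/8.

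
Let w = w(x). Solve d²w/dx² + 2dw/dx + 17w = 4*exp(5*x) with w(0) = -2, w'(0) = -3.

w = exp(5*x)/13 - 71*exp(-x)*sin(4*x)/52 - 27*cos(4*x)*exp(-x)/13

Characteristic equation r² + 2r + 17 = 0 has discriminant (2)² - 4·(17) = -64 < 0, so r = -1 ± 4i.
Hence w_h = C1*cos(4*x)*exp(-x) + C2*exp(-x)*sin(4*x).
Try w_p = A*exp(5*x). Substituting into the equation and dividing by exp(5*x) gives A = 1/13, so w_p = exp(5*x)/13.
General solution: w = exp(5*x)/13 + C1*cos(4*x)*exp(-x) + C2*exp(-x)*sin(4*x).
Apply the initial conditions: w(0) = 1/13 + C1 = -2 and w'(0) = 5/13 - C1 + 4*C2 = -3. Solving gives C1 = -27/13, C2 = -71/52.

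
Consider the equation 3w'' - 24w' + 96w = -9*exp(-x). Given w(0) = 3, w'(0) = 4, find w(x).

w = -3*exp(-x)/41 - 343*exp(4*x)*sin(4*x)/164 + 126*cos(4*x)*exp(4*x)/41

Divide through by 3: w'' - 8w' + 32w = -3*exp(-x).
Characteristic equation r² - 8r + 32 = 0 has discriminant (-8)² - 4·(32) = -64 < 0, so r = 4 ± 4i.
Hence w_h = C1*cos(4*x)*exp(4*x) + C2*exp(4*x)*sin(4*x).
Try w_p = A*exp(-x). Substituting into the equation and dividing by exp(-x) gives A = -3/41, so w_p = -3*exp(-x)/41.
General solution: w = -3*exp(-x)/41 + C1*cos(4*x)*exp(4*x) + C2*exp(4*x)*sin(4*x).
Apply the initial conditions: w(0) = -3/41 + C1 = 3 and w'(0) = 3/41 + 4*C1 + 4*C2 = 4. Solving gives C1 = 126/41, C2 = -343/164.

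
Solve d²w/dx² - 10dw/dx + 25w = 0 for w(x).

Characteristic equation r² - 10r + 25 = 0 has discriminant (-10)² - 4·(25) = 0, so r = 5 is a repeated root.
Hence w_h = (C1 + C2*x)*exp(5*x).

w = C1*exp(5*x) + C2*x*exp(5*x)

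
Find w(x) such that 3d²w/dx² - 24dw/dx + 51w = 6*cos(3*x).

w = -3*sin(3*x)/40 + cos(3*x)/40 + C1*cos(x)*exp(4*x) + C2*exp(4*x)*sin(x)

Divide through by 3: w'' - 8w' + 17w = 2*cos(3*x).
Characteristic equation r² - 8r + 17 = 0 has discriminant (-8)² - 4·(17) = -4 < 0, so r = 4 ± i.
Hence w_h = C1*cos(x)*exp(4*x) + C2*exp(4*x)*sin(x).
Try w_p = A*cos(3*x) + B*sin(3*x). Substituting and equating the coefficients of cos(3x) and sin(3x) gives A = 1/40, B = -3/40, so w_p = -3*sin(3*x)/40 + cos(3*x)/40.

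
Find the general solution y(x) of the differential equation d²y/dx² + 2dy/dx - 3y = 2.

Characteristic equation r² + 2r - 3 = 0 factors as (r + 3)(r - 1) = 0, so r = -3, 1.
Hence y_h = C1*exp(-3*x) + C2*exp(x).
For the particular solution try y_p = A0. Substituting and matching coefficients of each power of x gives A0 = -2/3, so y_p = -2/3.

y = -2/3 + C1*exp(-3*x) + C2*exp(x)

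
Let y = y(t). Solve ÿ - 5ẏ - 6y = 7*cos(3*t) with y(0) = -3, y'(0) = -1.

Characteristic equation r² - 5r - 6 = 0 factors as (r - 6)(r + 1) = 0, so r = 6, -1.
Hence y_h = C1*exp(6*t) + C2*exp(-t).
Try y_p = A*cos(3*t) + B*sin(3*t). Substituting and equating the coefficients of cos(3t) and sin(3t) gives A = -7/30, B = -7/30, so y_p = -7*cos(3*t)/30 - 7*sin(3*t)/30.
General solution: y = -7*cos(3*t)/30 - 7*sin(3*t)/30 + C1*exp(6*t) + C2*exp(-t).
Apply the initial conditions: y(0) = -7/30 + C1 + C2 = -3 and y'(0) = -7/10 - C2 + 6*C1 = -1. Solving gives C1 = -46/105, C2 = -163/70.

y = -163*exp(-t)/70 - 46*exp(6*t)/105 - 7*cos(3*t)/30 - 7*sin(3*t)/30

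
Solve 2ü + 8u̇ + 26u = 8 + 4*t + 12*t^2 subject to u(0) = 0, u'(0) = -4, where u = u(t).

Divide through by 2: u'' + 4u' + 13u = 4 + 2*t + 6*t^2.
Characteristic equation r² + 4r + 13 = 0 has discriminant (4)² - 4·(13) = -36 < 0, so r = -2 ± 3i.
Hence u_h = C1*cos(3*t)*exp(-2*t) + C2*exp(-2*t)*sin(3*t).
For the particular solution try u_p = A0 + A1*t + A2*t^2. Substituting and matching coefficients of each power of t gives A0 = 608/2197, A1 = -22/169, A2 = 6/13, so u_p = 608/2197 - 22*t/169 + 6*t^2/13.
General solution: u = 608/2197 - 22*t/169 + 6*t^2/13 + C1*cos(3*t)*exp(-2*t) + C2*exp(-2*t)*sin(3*t).
Apply the initial conditions: u(0) = 608/2197 + C1 = 0 and u'(0) = -22/169 - 2*C1 + 3*C2 = -4. Solving gives C1 = -608/2197, C2 = -9718/6591.

u = 608/2197 - 22*t/169 + 6*t**2/13 - 9718*exp(-2*t)*sin(3*t)/6591 - 608*cos(3*t)*exp(-2*t)/2197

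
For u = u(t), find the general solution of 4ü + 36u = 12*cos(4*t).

u = -3*cos(4*t)/7 + C1*cos(3*t) + C2*sin(3*t)

Divide through by 4: u'' + 9u = 3*cos(4*t).
Characteristic equation r² + 9 = 0 has discriminant (0)² - 4·(9) = -36 < 0, so r = ± 3i.
Hence u_h = C1*cos(3*t) + C2*sin(3*t).
Try u_p = A*cos(4*t) + B*sin(4*t). Substituting and equating the coefficients of cos(4t) and sin(4t) gives A = -3/7, B = 0, so u_p = -3*cos(4*t)/7.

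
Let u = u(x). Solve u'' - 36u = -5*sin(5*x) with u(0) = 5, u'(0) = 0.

u = 5*sin(5*x)/61 + 1805*exp(6*x)/732 + 1855*exp(-6*x)/732

Characteristic equation r² - 36 = 0 factors as (r - 6)(r + 6) = 0, so r = 6, -6.
Hence u_h = C1*exp(6*x) + C2*exp(-6*x).
Try u_p = A*cos(5*x) + B*sin(5*x). Substituting and equating the coefficients of cos(5x) and sin(5x) gives A = 0, B = 5/61, so u_p = 5*sin(5*x)/61.
General solution: u = 5*sin(5*x)/61 + C1*exp(6*x) + C2*exp(-6*x).
Apply the initial conditions: u(0) = C1 + C2 = 5 and u'(0) = 25/61 - 6*C2 + 6*C1 = 0. Solving gives C1 = 1805/732, C2 = 1855/732.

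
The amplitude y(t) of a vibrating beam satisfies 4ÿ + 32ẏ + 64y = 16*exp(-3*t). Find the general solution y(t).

y = 4*exp(-3*t) + C1*exp(-4*t) + C2*t*exp(-4*t)

Divide through by 4: y'' + 8y' + 16y = 4*exp(-3*t).
Characteristic equation r² + 8r + 16 = 0 has discriminant (8)² - 4·(16) = 0, so r = -4 is a repeated root.
Hence y_h = (C1 + C2*t)*exp(-4*t).
Try y_p = A*exp(-3*t). Substituting into the equation and dividing by exp(-3*t) gives A = 4, so y_p = 4*exp(-3*t).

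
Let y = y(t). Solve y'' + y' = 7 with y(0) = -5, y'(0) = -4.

Characteristic equation r² + r = 0 factors as (r + 1)r = 0, so r = -1, 0.
Hence y_h = C1*exp(-t) + C2.
Since 1 solves the homogeneous equation (r = 0 is a root of multiplicity 1), multiply the trial by t. Try y_p = A*t. Substituting into the equation and dividing by 1 gives A = 7, so y_p = 7*t.
General solution: y = C2 + 7*t + C1*exp(-t).
Apply the initial conditions: y(0) = C1 + C2 = -5 and y'(0) = 7 - C1 = -4. Solving gives C1 = 11, C2 = -16.

y = -16 + 7*t + 11*exp(-t)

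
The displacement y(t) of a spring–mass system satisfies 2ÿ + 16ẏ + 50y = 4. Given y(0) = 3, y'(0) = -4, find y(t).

y = 2/25 + 64*exp(-4*t)*sin(3*t)/25 + 73*cos(3*t)*exp(-4*t)/25

Divide through by 2: y'' + 8y' + 25y = 2.
Characteristic equation r² + 8r + 25 = 0 has discriminant (8)² - 4·(25) = -36 < 0, so r = -4 ± 3i.
Hence y_h = C1*cos(3*t)*exp(-4*t) + C2*exp(-4*t)*sin(3*t).
For the particular solution try y_p = A0. Substituting and matching coefficients of each power of t gives A0 = 2/25, so y_p = 2/25.
General solution: y = 2/25 + C1*cos(3*t)*exp(-4*t) + C2*exp(-4*t)*sin(3*t).
Apply the initial conditions: y(0) = 2/25 + C1 = 3 and y'(0) = -4*C1 + 3*C2 = -4. Solving gives C1 = 73/25, C2 = 64/25.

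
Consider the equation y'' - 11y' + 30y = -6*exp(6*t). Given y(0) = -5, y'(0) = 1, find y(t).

Characteristic equation r² - 11r + 30 = 0 factors as (r - 6)(r - 5) = 0, so r = 6, 5.
Hence y_h = C1*exp(6*t) + C2*exp(5*t).
Since exp(6*t) solves the homogeneous equation (r = 6 is a root of multiplicity 1), multiply the trial by t. Try y_p = A*t*exp(6*t). Substituting into the equation and dividing by exp(6*t) gives A = -6, so y_p = -6*t*exp(6*t).
General solution: y = C1*exp(6*t) + C2*exp(5*t) - 6*t*exp(6*t).
Apply the initial conditions: y(0) = C1 + C2 = -5 and y'(0) = -6 + 5*C2 + 6*C1 = 1. Solving gives C1 = 32, C2 = -37.

y = -37*exp(5*t) + 32*exp(6*t) - 6*t*exp(6*t)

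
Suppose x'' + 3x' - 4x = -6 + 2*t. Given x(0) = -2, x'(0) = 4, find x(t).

Characteristic equation r² + 3r - 4 = 0 factors as (r + 4)(r - 1) = 0, so r = -4, 1.
Hence x_h = C1*exp(-4*t) + C2*exp(t).
For the particular solution try x_p = A0 + A1*t. Substituting and matching coefficients of each power of t gives A0 = 9/8, A1 = -1/2, so x_p = 9/8 - t/2.
General solution: x = 9/8 - t/2 + C1*exp(-4*t) + C2*exp(t).
Apply the initial conditions: x(0) = 9/8 + C1 + C2 = -2 and x'(0) = -1/2 + C2 - 4*C1 = 4. Solving gives C1 = -61/40, C2 = -8/5.

x = 9/8 - 61*exp(-4*t)/40 - 8*exp(t)/5 - t/2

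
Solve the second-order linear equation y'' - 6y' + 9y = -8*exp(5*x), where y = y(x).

y = -2*exp(5*x) + C1*exp(3*x) + C2*x*exp(3*x)

Characteristic equation r² - 6r + 9 = 0 has discriminant (-6)² - 4·(9) = 0, so r = 3 is a repeated root.
Hence y_h = (C1 + C2*x)*exp(3*x).
Try y_p = A*exp(5*x). Substituting into the equation and dividing by exp(5*x) gives A = -2, so y_p = -2*exp(5*x).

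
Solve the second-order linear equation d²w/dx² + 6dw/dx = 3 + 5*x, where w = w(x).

w = C2 + 5*x**2/12 + 13*x/36 + C1*exp(-6*x)

Characteristic equation r² + 6r = 0 factors as (r + 6)r = 0, so r = -6, 0.
Hence w_h = C1*exp(-6*x) + C2.
Since 0 is a characteristic root (multiplicity 1), multiply the polynomial trial by x: try w_p = x*(A0 + A1*x). Substituting and matching coefficients of each power of x gives A0 = 13/36, A1 = 5/12, so w_p = 5*x^2/12 + 13*x/36.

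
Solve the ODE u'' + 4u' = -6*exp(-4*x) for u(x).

u = C2 + C1*exp(-4*x) + 3*x*exp(-4*x)/2

Characteristic equation r² + 4r = 0 factors as (r + 4)r = 0, so r = -4, 0.
Hence u_h = C1*exp(-4*x) + C2.
Since exp(-4*x) solves the homogeneous equation (r = -4 is a root of multiplicity 1), multiply the trial by x. Try u_p = A*x*exp(-4*x). Substituting into the equation and dividing by exp(-4*x) gives A = 3/2, so u_p = 3*x*exp(-4*x)/2.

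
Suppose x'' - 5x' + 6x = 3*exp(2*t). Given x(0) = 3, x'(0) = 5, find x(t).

Characteristic equation r² - 5r + 6 = 0 factors as (r - 2)(r - 3) = 0, so r = 2, 3.
Hence x_h = C1*exp(2*t) + C2*exp(3*t).
Since exp(2*t) solves the homogeneous equation (r = 2 is a root of multiplicity 1), multiply the trial by t. Try x_p = A*t*exp(2*t). Substituting into the equation and dividing by exp(2*t) gives A = -3, so x_p = -3*t*exp(2*t).
General solution: x = C1*exp(2*t) + C2*exp(3*t) - 3*t*exp(2*t).
Apply the initial conditions: x(0) = C1 + C2 = 3 and x'(0) = -3 + 2*C1 + 3*C2 = 5. Solving gives C1 = 1, C2 = 2.

x = 2*exp(3*t) - 3*t*exp(2*t) + exp(2*t)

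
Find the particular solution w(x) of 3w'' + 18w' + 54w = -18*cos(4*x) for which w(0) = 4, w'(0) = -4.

Divide through by 3: w'' + 6w' + 18w = -6*cos(4*x).
Characteristic equation r² + 6r + 18 = 0 has discriminant (6)² - 4·(18) = -36 < 0, so r = -3 ± 3i.
Hence w_h = C1*cos(3*x)*exp(-3*x) + C2*exp(-3*x)*sin(3*x).
Try w_p = A*cos(4*x) + B*sin(4*x). Substituting and equating the coefficients of cos(4x) and sin(4x) gives A = -3/145, B = -36/145, so w_p = -36*sin(4*x)/145 - 3*cos(4*x)/145.
General solution: w = -36*sin(4*x)/145 - 3*cos(4*x)/145 + C1*cos(3*x)*exp(-3*x) + C2*exp(-3*x)*sin(3*x).
Apply the initial conditions: w(0) = -3/145 + C1 = 4 and w'(0) = -144/145 - 3*C1 + 3*C2 = -4. Solving gives C1 = 583/145, C2 = 1313/435.

w = -36*sin(4*x)/145 - 3*cos(4*x)/145 + 583*cos(3*x)*exp(-3*x)/145 + 1313*exp(-3*x)*sin(3*x)/435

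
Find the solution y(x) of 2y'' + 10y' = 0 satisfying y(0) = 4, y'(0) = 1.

y = 21/5 - exp(-5*x)/5

Divide through by 2: y'' + 5y' = 0.
Characteristic equation r² + 5r = 0 factors as (r + 5)r = 0, so r = -5, 0.
Hence y_h = C1*exp(-5*x) + C2.
Apply the initial conditions: y(0) = C1 + C2 = 4 and y'(0) = -5*C1 = 1. Solving gives C1 = -1/5, C2 = 21/5.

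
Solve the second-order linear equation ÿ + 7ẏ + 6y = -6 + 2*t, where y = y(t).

y = -25/18 + t/3 + C1*exp(-6*t) + C2*exp(-t)

Characteristic equation r² + 7r + 6 = 0 factors as (r + 6)(r + 1) = 0, so r = -6, -1.
Hence y_h = C1*exp(-6*t) + C2*exp(-t).
For the particular solution try y_p = A0 + A1*t. Substituting and matching coefficients of each power of t gives A0 = -25/18, A1 = 1/3, so y_p = -25/18 + t/3.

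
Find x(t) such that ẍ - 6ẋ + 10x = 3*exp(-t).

x = 3*exp(-t)/17 + C1*cos(t)*exp(3*t) + C2*exp(3*t)*sin(t)

Characteristic equation r² - 6r + 10 = 0 has discriminant (-6)² - 4·(10) = -4 < 0, so r = 3 ± i.
Hence x_h = C1*cos(t)*exp(3*t) + C2*exp(3*t)*sin(t).
Try x_p = A*exp(-t). Substituting into the equation and dividing by exp(-t) gives A = 3/17, so x_p = 3*exp(-t)/17.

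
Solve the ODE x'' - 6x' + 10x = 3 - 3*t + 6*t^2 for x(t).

x = 54/125 + 3*t**2/5 + 21*t/50 + C1*cos(t)*exp(3*t) + C2*exp(3*t)*sin(t)

Characteristic equation r² - 6r + 10 = 0 has discriminant (-6)² - 4·(10) = -4 < 0, so r = 3 ± i.
Hence x_h = C1*cos(t)*exp(3*t) + C2*exp(3*t)*sin(t).
For the particular solution try x_p = A0 + A1*t + A2*t^2. Substituting and matching coefficients of each power of t gives A0 = 54/125, A1 = 21/50, A2 = 3/5, so x_p = 54/125 + 3*t^2/5 + 21*t/50.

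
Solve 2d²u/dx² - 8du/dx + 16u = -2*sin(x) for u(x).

u = -7*sin(x)/65 - 4*cos(x)/65 + C1*cos(2*x)*exp(2*x) + C2*exp(2*x)*sin(2*x)

Divide through by 2: u'' - 4u' + 8u = -sin(x).
Characteristic equation r² - 4r + 8 = 0 has discriminant (-4)² - 4·(8) = -16 < 0, so r = 2 ± 2i.
Hence u_h = C1*cos(2*x)*exp(2*x) + C2*exp(2*x)*sin(2*x).
Try u_p = A*cos(x) + B*sin(x). Substituting and equating the coefficients of cos(x) and sin(x) gives A = -4/65, B = -7/65, so u_p = -7*sin(x)/65 - 4*cos(x)/65.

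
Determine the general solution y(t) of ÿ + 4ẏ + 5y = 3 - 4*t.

y = 31/25 - 4*t/5 + C1*cos(t)*exp(-2*t) + C2*exp(-2*t)*sin(t)

Characteristic equation r² + 4r + 5 = 0 has discriminant (4)² - 4·(5) = -4 < 0, so r = -2 ± i.
Hence y_h = C1*cos(t)*exp(-2*t) + C2*exp(-2*t)*sin(t).
For the particular solution try y_p = A0 + A1*t. Substituting and matching coefficients of each power of t gives A0 = 31/25, A1 = -4/5, so y_p = 31/25 - 4*t/5.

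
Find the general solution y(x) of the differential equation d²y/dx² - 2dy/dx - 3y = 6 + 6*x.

y = -2/3 - 2*x + C1*exp(3*x) + C2*exp(-x)

Characteristic equation r² - 2r - 3 = 0 factors as (r - 3)(r + 1) = 0, so r = 3, -1.
Hence y_h = C1*exp(3*x) + C2*exp(-x).
For the particular solution try y_p = A0 + A1*x. Substituting and matching coefficients of each power of x gives A0 = -2/3, A1 = -2, so y_p = -2/3 - 2*x.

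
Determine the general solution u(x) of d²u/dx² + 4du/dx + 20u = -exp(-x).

u = -exp(-x)/17 + C1*cos(4*x)*exp(-2*x) + C2*exp(-2*x)*sin(4*x)

Characteristic equation r² + 4r + 20 = 0 has discriminant (4)² - 4·(20) = -64 < 0, so r = -2 ± 4i.
Hence u_h = C1*cos(4*x)*exp(-2*x) + C2*exp(-2*x)*sin(4*x).
Try u_p = A*exp(-x). Substituting into the equation and dividing by exp(-x) gives A = -1/17, so u_p = -exp(-x)/17.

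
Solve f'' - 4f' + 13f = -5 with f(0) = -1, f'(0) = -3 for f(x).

f = -5/13 - 23*exp(2*x)*sin(3*x)/39 - 8*cos(3*x)*exp(2*x)/13

Characteristic equation r² - 4r + 13 = 0 has discriminant (-4)² - 4·(13) = -36 < 0, so r = 2 ± 3i.
Hence f_h = C1*cos(3*x)*exp(2*x) + C2*exp(2*x)*sin(3*x).
For the particular solution try f_p = A0. Substituting and matching coefficients of each power of x gives A0 = -5/13, so f_p = -5/13.
General solution: f = -5/13 + C1*cos(3*x)*exp(2*x) + C2*exp(2*x)*sin(3*x).
Apply the initial conditions: f(0) = -5/13 + C1 = -1 and f'(0) = 2*C1 + 3*C2 = -3. Solving gives C1 = -8/13, C2 = -23/39.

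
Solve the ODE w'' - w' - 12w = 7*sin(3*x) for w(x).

w = -49*sin(3*x)/150 + 7*cos(3*x)/150 + C1*exp(-3*x) + C2*exp(4*x)

Characteristic equation r² - r - 12 = 0 factors as (r + 3)(r - 4) = 0, so r = -3, 4.
Hence w_h = C1*exp(-3*x) + C2*exp(4*x).
Try w_p = A*cos(3*x) + B*sin(3*x). Substituting and equating the coefficients of cos(3x) and sin(3x) gives A = 7/150, B = -49/150, so w_p = -49*sin(3*x)/150 + 7*cos(3*x)/150.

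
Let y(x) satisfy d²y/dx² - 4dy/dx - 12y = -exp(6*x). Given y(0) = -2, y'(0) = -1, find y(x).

Characteristic equation r² - 4r - 12 = 0 factors as (r - 6)(r + 2) = 0, so r = 6, -2.
Hence y_h = C1*exp(6*x) + C2*exp(-2*x).
Since exp(6*x) solves the homogeneous equation (r = 6 is a root of multiplicity 1), multiply the trial by x. Try y_p = A*x*exp(6*x). Substituting into the equation and dividing by exp(6*x) gives A = -1/8, so y_p = -x*exp(6*x)/8.
General solution: y = C1*exp(6*x) + C2*exp(-2*x) - x*exp(6*x)/8.
Apply the initial conditions: y(0) = C1 + C2 = -2 and y'(0) = -1/8 - 2*C2 + 6*C1 = -1. Solving gives C1 = -39/64, C2 = -89/64.

y = -89*exp(-2*x)/64 - 39*exp(6*x)/64 - x*exp(6*x)/8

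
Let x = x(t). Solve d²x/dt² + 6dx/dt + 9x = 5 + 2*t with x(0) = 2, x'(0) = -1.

Characteristic equation r² + 6r + 9 = 0 has discriminant (6)² - 4·(9) = 0, so r = -3 is a repeated root.
Hence x_h = (C1 + C2*t)*exp(-3*t).
For the particular solution try x_p = A0 + A1*t. Substituting and matching coefficients of each power of t gives A0 = 11/27, A1 = 2/9, so x_p = 11/27 + 2*t/9.
General solution: x = 11/27 + 2*t/9 + C1*exp(-3*t) + C2*t*exp(-3*t).
Apply the initial conditions: x(0) = 11/27 + C1 = 2 and x'(0) = 2/9 + C2 - 3*C1 = -1. Solving gives C1 = 43/27, C2 = 32/9.

x = 11/27 + 2*t/9 + 43*exp(-3*t)/27 + 32*t*exp(-3*t)/9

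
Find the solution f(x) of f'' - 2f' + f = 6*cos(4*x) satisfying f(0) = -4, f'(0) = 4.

Characteristic equation r² - 2r + 1 = 0 has discriminant (-2)² - 4·(1) = 0, so r = 1 is a repeated root.
Hence f_h = (C1 + C2*x)*exp(x).
Try f_p = A*cos(4*x) + B*sin(4*x). Substituting and equating the coefficients of cos(4x) and sin(4x) gives A = -90/289, B = -48/289, so f_p = -90*cos(4*x)/289 - 48*sin(4*x)/289.
General solution: f = -90*cos(4*x)/289 - 48*sin(4*x)/289 + C1*exp(x) + C2*x*exp(x).
Apply the initial conditions: f(0) = -90/289 + C1 = -4 and f'(0) = -192/289 + C1 + C2 = 4. Solving gives C1 = -1066/289, C2 = 142/17.

f = -1066*exp(x)/289 - 90*cos(4*x)/289 - 48*sin(4*x)/289 + 142*x*exp(x)/17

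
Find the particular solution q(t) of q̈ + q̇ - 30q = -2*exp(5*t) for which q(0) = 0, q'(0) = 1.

Characteristic equation r² + r - 30 = 0 factors as (r - 5)(r + 6) = 0, so r = 5, -6.
Hence q_h = C1*exp(5*t) + C2*exp(-6*t).
Since exp(5*t) solves the homogeneous equation (r = 5 is a root of multiplicity 1), multiply the trial by t. Try q_p = A*t*exp(5*t). Substituting into the equation and dividing by exp(5*t) gives A = -2/11, so q_p = -2*t*exp(5*t)/11.
General solution: q = C1*exp(5*t) + C2*exp(-6*t) - 2*t*exp(5*t)/11.
Apply the initial conditions: q(0) = C1 + C2 = 0 and q'(0) = -2/11 - 6*C2 + 5*C1 = 1. Solving gives C1 = 13/121, C2 = -13/121.

q = -13*exp(-6*t)/121 + 13*exp(5*t)/121 - 2*t*exp(5*t)/11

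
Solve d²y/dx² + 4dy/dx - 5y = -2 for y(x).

Characteristic equation r² + 4r - 5 = 0 factors as (r - 1)(r + 5) = 0, so r = 1, -5.
Hence y_h = C1*exp(x) + C2*exp(-5*x).
For the particular solution try y_p = A0. Substituting and matching coefficients of each power of x gives A0 = 2/5, so y_p = 2/5.

y = 2/5 + C1*exp(x) + C2*exp(-5*x)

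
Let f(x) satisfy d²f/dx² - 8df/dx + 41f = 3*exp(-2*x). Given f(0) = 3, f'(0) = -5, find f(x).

f = 3*exp(-2*x)/61 - 1019*exp(4*x)*sin(5*x)/305 + 180*cos(5*x)*exp(4*x)/61

Characteristic equation r² - 8r + 41 = 0 has discriminant (-8)² - 4·(41) = -100 < 0, so r = 4 ± 5i.
Hence f_h = C1*cos(5*x)*exp(4*x) + C2*exp(4*x)*sin(5*x).
Try f_p = A*exp(-2*x). Substituting into the equation and dividing by exp(-2*x) gives A = 3/61, so f_p = 3*exp(-2*x)/61.
General solution: f = 3*exp(-2*x)/61 + C1*cos(5*x)*exp(4*x) + C2*exp(4*x)*sin(5*x).
Apply the initial conditions: f(0) = 3/61 + C1 = 3 and f'(0) = -6/61 + 4*C1 + 5*C2 = -5. Solving gives C1 = 180/61, C2 = -1019/305.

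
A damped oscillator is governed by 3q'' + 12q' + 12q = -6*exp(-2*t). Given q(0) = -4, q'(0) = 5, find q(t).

Divide through by 3: q'' + 4q' + 4q = -2*exp(-2*t).
Characteristic equation r² + 4r + 4 = 0 has discriminant (4)² - 4·(4) = 0, so r = -2 is a repeated root.
Hence q_h = (C1 + C2*t)*exp(-2*t).
Since exp(-2*t) solves the homogeneous equation (r = -2 is a root of multiplicity 2), multiply the trial by t^2. Try q_p = A*t^2*exp(-2*t). Substituting into the equation and dividing by exp(-2*t) gives A = -1, so q_p = -t^2*exp(-2*t).
General solution: q = C1*exp(-2*t) - t^2*exp(-2*t) + C2*t*exp(-2*t).
Apply the initial conditions: q(0) = C1 = -4 and q'(0) = C2 - 2*C1 = 5. Solving gives C1 = -4, C2 = -3.

q = -4*exp(-2*t) - t**2*exp(-2*t) - 3*t*exp(-2*t)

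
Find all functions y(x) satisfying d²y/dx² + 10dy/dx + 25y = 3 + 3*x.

Characteristic equation r² + 10r + 25 = 0 has discriminant (10)² - 4·(25) = 0, so r = -5 is a repeated root.
Hence y_h = (C1 + C2*x)*exp(-5*x).
For the particular solution try y_p = A0 + A1*x. Substituting and matching coefficients of each power of x gives A0 = 9/125, A1 = 3/25, so y_p = 9/125 + 3*x/25.

y = 9/125 + 3*x/25 + C1*exp(-5*x) + C2*x*exp(-5*x)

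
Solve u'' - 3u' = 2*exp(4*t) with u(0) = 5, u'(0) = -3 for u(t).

Characteristic equation r² - 3r = 0 factors as (r - 3)r = 0, so r = 3, 0.
Hence u_h = C1*exp(3*t) + C2.
Try u_p = A*exp(4*t). Substituting into the equation and dividing by exp(4*t) gives A = 1/2, so u_p = exp(4*t)/2.
General solution: u = C2 + exp(4*t)/2 + C1*exp(3*t).
Apply the initial conditions: u(0) = 1/2 + C1 + C2 = 5 and u'(0) = 2 + 3*C1 = -3. Solving gives C1 = -5/3, C2 = 37/6.

u = 37/6 + exp(4*t)/2 - 5*exp(3*t)/3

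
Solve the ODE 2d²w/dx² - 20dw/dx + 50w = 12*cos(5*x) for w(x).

w = -3*sin(5*x)/25 + C1*exp(5*x) + C2*x*exp(5*x)

Divide through by 2: w'' - 10w' + 25w = 6*cos(5*x).
Characteristic equation r² - 10r + 25 = 0 has discriminant (-10)² - 4·(25) = 0, so r = 5 is a repeated root.
Hence w_h = (C1 + C2*x)*exp(5*x).
Try w_p = A*cos(5*x) + B*sin(5*x). Substituting and equating the coefficients of cos(5x) and sin(5x) gives A = 0, B = -3/25, so w_p = -3*sin(5*x)/25.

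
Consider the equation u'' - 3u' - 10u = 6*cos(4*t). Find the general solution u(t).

u = -39*cos(4*t)/205 - 18*sin(4*t)/205 + C1*exp(-2*t) + C2*exp(5*t)

Characteristic equation r² - 3r - 10 = 0 factors as (r + 2)(r - 5) = 0, so r = -2, 5.
Hence u_h = C1*exp(-2*t) + C2*exp(5*t).
Try u_p = A*cos(4*t) + B*sin(4*t). Substituting and equating the coefficients of cos(4t) and sin(4t) gives A = -39/205, B = -18/205, so u_p = -39*cos(4*t)/205 - 18*sin(4*t)/205.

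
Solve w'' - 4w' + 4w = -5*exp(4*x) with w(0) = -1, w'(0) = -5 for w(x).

Characteristic equation r² - 4r + 4 = 0 has discriminant (-4)² - 4·(4) = 0, so r = 2 is a repeated root.
Hence w_h = (C1 + C2*x)*exp(2*x).
Try w_p = A*exp(4*x). Substituting into the equation and dividing by exp(4*x) gives A = -5/4, so w_p = -5*exp(4*x)/4.
General solution: w = -5*exp(4*x)/4 + C1*exp(2*x) + C2*x*exp(2*x).
Apply the initial conditions: w(0) = -5/4 + C1 = -1 and w'(0) = -5 + C2 + 2*C1 = -5. Solving gives C1 = 1/4, C2 = -1/2.

w = -5*exp(4*x)/4 + exp(2*x)/4 - x*exp(2*x)/2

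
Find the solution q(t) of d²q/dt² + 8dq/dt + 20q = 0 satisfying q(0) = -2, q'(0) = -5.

q = -2*cos(2*t)*exp(-4*t) - 13*exp(-4*t)*sin(2*t)/2

Characteristic equation r² + 8r + 20 = 0 has discriminant (8)² - 4·(20) = -16 < 0, so r = -4 ± 2i.
Hence q_h = C1*cos(2*t)*exp(-4*t) + C2*exp(-4*t)*sin(2*t).
Apply the initial conditions: q(0) = C1 = -2 and q'(0) = -4*C1 + 2*C2 = -5. Solving gives C1 = -2, C2 = -13/2.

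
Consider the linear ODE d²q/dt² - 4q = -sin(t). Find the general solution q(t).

q = sin(t)/5 + C1*exp(-2*t) + C2*exp(2*t)

Characteristic equation r² - 4 = 0 factors as (r + 2)(r - 2) = 0, so r = -2, 2.
Hence q_h = C1*exp(-2*t) + C2*exp(2*t).
Try q_p = A*cos(t) + B*sin(t). Substituting and equating the coefficients of cos(t) and sin(t) gives A = 0, B = 1/5, so q_p = sin(t)/5.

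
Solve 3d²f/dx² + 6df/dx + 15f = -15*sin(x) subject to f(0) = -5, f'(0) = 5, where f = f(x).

Divide through by 3: f'' + 2f' + 5f = -5*sin(x).
Characteristic equation r² + 2r + 5 = 0 has discriminant (2)² - 4·(5) = -16 < 0, so r = -1 ± 2i.
Hence f_h = C1*cos(2*x)*exp(-x) + C2*exp(-x)*sin(2*x).
Try f_p = A*cos(x) + B*sin(x). Substituting and equating the coefficients of cos(x) and sin(x) gives A = 1/2, B = -1, so f_p = cos(x)/2 - sin(x).
General solution: f = cos(x)/2 - sin(x) + C1*cos(2*x)*exp(-x) + C2*exp(-x)*sin(2*x).
Apply the initial conditions: f(0) = 1/2 + C1 = -5 and f'(0) = -1 - C1 + 2*C2 = 5. Solving gives C1 = -11/2, C2 = 1/4.

f = cos(x)/2 - sin(x) - 11*cos(2*x)*exp(-x)/2 + exp(-x)*sin(2*x)/4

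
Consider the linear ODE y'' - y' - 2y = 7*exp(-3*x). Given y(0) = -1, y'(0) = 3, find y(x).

y = -17*exp(-x)/6 + 7*exp(-3*x)/10 + 17*exp(2*x)/15

Characteristic equation r² - r - 2 = 0 factors as (r - 2)(r + 1) = 0, so r = 2, -1.
Hence y_h = C1*exp(2*x) + C2*exp(-x).
Try y_p = A*exp(-3*x). Substituting into the equation and dividing by exp(-3*x) gives A = 7/10, so y_p = 7*exp(-3*x)/10.
General solution: y = 7*exp(-3*x)/10 + C1*exp(2*x) + C2*exp(-x).
Apply the initial conditions: y(0) = 7/10 + C1 + C2 = -1 and y'(0) = -21/10 - C2 + 2*C1 = 3. Solving gives C1 = 17/15, C2 = -17/6.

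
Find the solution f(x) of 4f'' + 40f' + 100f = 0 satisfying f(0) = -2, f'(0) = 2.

Divide through by 4: f'' + 10f' + 25f = 0.
Characteristic equation r² + 10r + 25 = 0 has discriminant (10)² - 4·(25) = 0, so r = -5 is a repeated root.
Hence f_h = (C1 + C2*x)*exp(-5*x).
Apply the initial conditions: f(0) = C1 = -2 and f'(0) = C2 - 5*C1 = 2. Solving gives C1 = -2, C2 = -8.

f = -2*exp(-5*x) - 8*x*exp(-5*x)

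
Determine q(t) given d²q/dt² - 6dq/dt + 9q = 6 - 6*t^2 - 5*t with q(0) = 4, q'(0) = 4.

q = -4/27 - 13*t/9 - 2*t**2/3 + 112*exp(3*t)/27 - 7*t*exp(3*t)

Characteristic equation r² - 6r + 9 = 0 has discriminant (-6)² - 4·(9) = 0, so r = 3 is a repeated root.
Hence q_h = (C1 + C2*t)*exp(3*t).
For the particular solution try q_p = A0 + A1*t + A2*t^2. Substituting and matching coefficients of each power of t gives A0 = -4/27, A1 = -13/9, A2 = -2/3, so q_p = -4/27 - 13*t/9 - 2*t^2/3.
General solution: q = -4/27 - 13*t/9 - 2*t^2/3 + C1*exp(3*t) + C2*t*exp(3*t).
Apply the initial conditions: q(0) = -4/27 + C1 = 4 and q'(0) = -13/9 + C2 + 3*C1 = 4. Solving gives C1 = 112/27, C2 = -7.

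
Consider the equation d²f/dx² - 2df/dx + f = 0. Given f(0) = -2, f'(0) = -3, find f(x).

f = -2*exp(x) - x*exp(x)

Characteristic equation r² - 2r + 1 = 0 has discriminant (-2)² - 4·(1) = 0, so r = 1 is a repeated root.
Hence f_h = (C1 + C2*x)*exp(x).
Apply the initial conditions: f(0) = C1 = -2 and f'(0) = C1 + C2 = -3. Solving gives C1 = -2, C2 = -1.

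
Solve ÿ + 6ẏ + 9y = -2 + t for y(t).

y = -8/27 + t/9 + C1*exp(-3*t) + C2*t*exp(-3*t)

Characteristic equation r² + 6r + 9 = 0 has discriminant (6)² - 4·(9) = 0, so r = -3 is a repeated root.
Hence y_h = (C1 + C2*t)*exp(-3*t).
For the particular solution try y_p = A0 + A1*t. Substituting and matching coefficients of each power of t gives A0 = -8/27, A1 = 1/9, so y_p = -8/27 + t/9.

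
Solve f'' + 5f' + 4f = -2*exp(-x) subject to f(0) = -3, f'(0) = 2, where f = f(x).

f = -28*exp(-x)/9 + exp(-4*x)/9 - 2*x*exp(-x)/3

Characteristic equation r² + 5r + 4 = 0 factors as (r + 1)(r + 4) = 0, so r = -1, -4.
Hence f_h = C1*exp(-x) + C2*exp(-4*x).
Since exp(-x) solves the homogeneous equation (r = -1 is a root of multiplicity 1), multiply the trial by x. Try f_p = A*x*exp(-x). Substituting into the equation and dividing by exp(-x) gives A = -2/3, so f_p = -2*x*exp(-x)/3.
General solution: f = C1*exp(-x) + C2*exp(-4*x) - 2*x*exp(-x)/3.
Apply the initial conditions: f(0) = C1 + C2 = -3 and f'(0) = -2/3 - C1 - 4*C2 = 2. Solving gives C1 = -28/9, C2 = 1/9.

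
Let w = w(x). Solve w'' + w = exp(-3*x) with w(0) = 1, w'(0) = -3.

Characteristic equation r² + 1 = 0 has discriminant (0)² - 4·(1) = -4 < 0, so r = ± i.
Hence w_h = C1*cos(x) + C2*sin(x).
Try w_p = A*exp(-3*x). Substituting into the equation and dividing by exp(-3*x) gives A = 1/10, so w_p = exp(-3*x)/10.
General solution: w = exp(-3*x)/10 + C1*cos(x) + C2*sin(x).
Apply the initial conditions: w(0) = 1/10 + C1 = 1 and w'(0) = -3/10 + C2 = -3. Solving gives C1 = 9/10, C2 = -27/10.

w = -27*sin(x)/10 + exp(-3*x)/10 + 9*cos(x)/10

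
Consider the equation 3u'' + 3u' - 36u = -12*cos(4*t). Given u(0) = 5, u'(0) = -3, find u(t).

u = -sin(4*t)/50 + 5*exp(-4*t)/2 + 7*cos(4*t)/50 + 59*exp(3*t)/25

Divide through by 3: u'' + u' - 12u = -4*cos(4*t).
Characteristic equation r² + r - 12 = 0 factors as (r - 3)(r + 4) = 0, so r = 3, -4.
Hence u_h = C1*exp(3*t) + C2*exp(-4*t).
Try u_p = A*cos(4*t) + B*sin(4*t). Substituting and equating the coefficients of cos(4t) and sin(4t) gives A = 7/50, B = -1/50, so u_p = -sin(4*t)/50 + 7*cos(4*t)/50.
General solution: u = -sin(4*t)/50 + 7*cos(4*t)/50 + C1*exp(3*t) + C2*exp(-4*t).
Apply the initial conditions: u(0) = 7/50 + C1 + C2 = 5 and u'(0) = -2/25 - 4*C2 + 3*C1 = -3. Solving gives C1 = 59/25, C2 = 5/2.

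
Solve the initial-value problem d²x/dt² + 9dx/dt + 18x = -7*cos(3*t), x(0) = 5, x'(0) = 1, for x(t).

x = -254*exp(-6*t)/45 - 7*sin(3*t)/30 - 7*cos(3*t)/90 + 193*exp(-3*t)/18

Characteristic equation r² + 9r + 18 = 0 factors as (r + 6)(r + 3) = 0, so r = -6, -3.
Hence x_h = C1*exp(-6*t) + C2*exp(-3*t).
Try x_p = A*cos(3*t) + B*sin(3*t). Substituting and equating the coefficients of cos(3t) and sin(3t) gives A = -7/90, B = -7/30, so x_p = -7*sin(3*t)/30 - 7*cos(3*t)/90.
General solution: x = -7*sin(3*t)/30 - 7*cos(3*t)/90 + C1*exp(-6*t) + C2*exp(-3*t).
Apply the initial conditions: x(0) = -7/90 + C1 + C2 = 5 and x'(0) = -7/10 - 6*C1 - 3*C2 = 1. Solving gives C1 = -254/45, C2 = 193/18.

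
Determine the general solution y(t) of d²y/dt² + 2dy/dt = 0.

y = C2 + C1*exp(-2*t)

Characteristic equation r² + 2r = 0 factors as (r + 2)r = 0, so r = -2, 0.
Hence y_h = C1*exp(-2*t) + C2.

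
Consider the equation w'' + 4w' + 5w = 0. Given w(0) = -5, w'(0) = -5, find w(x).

w = -15*exp(-2*x)*sin(x) - 5*cos(x)*exp(-2*x)

Characteristic equation r² + 4r + 5 = 0 has discriminant (4)² - 4·(5) = -4 < 0, so r = -2 ± i.
Hence w_h = C1*cos(x)*exp(-2*x) + C2*exp(-2*x)*sin(x).
Apply the initial conditions: w(0) = C1 = -5 and w'(0) = C2 - 2*C1 = -5. Solving gives C1 = -5, C2 = -15.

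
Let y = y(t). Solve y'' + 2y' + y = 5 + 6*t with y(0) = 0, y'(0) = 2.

y = -7 + 6*t + 7*exp(-t) + 3*t*exp(-t)

Characteristic equation r² + 2r + 1 = 0 has discriminant (2)² - 4·(1) = 0, so r = -1 is a repeated root.
Hence y_h = (C1 + C2*t)*exp(-t).
For the particular solution try y_p = A0 + A1*t. Substituting and matching coefficients of each power of t gives A0 = -7, A1 = 6, so y_p = -7 + 6*t.
General solution: y = -7 + 6*t + C1*exp(-t) + C2*t*exp(-t).
Apply the initial conditions: y(0) = -7 + C1 = 0 and y'(0) = 6 + C2 - C1 = 2. Solving gives C1 = 7, C2 = 3.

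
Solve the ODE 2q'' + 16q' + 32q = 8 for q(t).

q = 1/4 + C1*exp(-4*t) + C2*t*exp(-4*t)

Divide through by 2: q'' + 8q' + 16q = 4.
Characteristic equation r² + 8r + 16 = 0 has discriminant (8)² - 4·(16) = 0, so r = -4 is a repeated root.
Hence q_h = (C1 + C2*t)*exp(-4*t).
For the particular solution try q_p = A0. Substituting and matching coefficients of each power of t gives A0 = 1/4, so q_p = 1/4.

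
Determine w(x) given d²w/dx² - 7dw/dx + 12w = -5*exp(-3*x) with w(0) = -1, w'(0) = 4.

w = -43*exp(3*x)/6 - 5*exp(-3*x)/42 + 44*exp(4*x)/7

Characteristic equation r² - 7r + 12 = 0 factors as (r - 3)(r - 4) = 0, so r = 3, 4.
Hence w_h = C1*exp(3*x) + C2*exp(4*x).
Try w_p = A*exp(-3*x). Substituting into the equation and dividing by exp(-3*x) gives A = -5/42, so w_p = -5*exp(-3*x)/42.
General solution: w = -5*exp(-3*x)/42 + C1*exp(3*x) + C2*exp(4*x).
Apply the initial conditions: w(0) = -5/42 + C1 + C2 = -1 and w'(0) = 5/14 + 3*C1 + 4*C2 = 4. Solving gives C1 = -43/6, C2 = 44/7.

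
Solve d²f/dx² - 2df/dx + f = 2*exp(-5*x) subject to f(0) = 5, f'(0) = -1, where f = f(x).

Characteristic equation r² - 2r + 1 = 0 has discriminant (-2)² - 4·(1) = 0, so r = 1 is a repeated root.
Hence f_h = (C1 + C2*x)*exp(x).
Try f_p = A*exp(-5*x). Substituting into the equation and dividing by exp(-5*x) gives A = 1/18, so f_p = exp(-5*x)/18.
General solution: f = exp(-5*x)/18 + C1*exp(x) + C2*x*exp(x).
Apply the initial conditions: f(0) = 1/18 + C1 = 5 and f'(0) = -5/18 + C1 + C2 = -1. Solving gives C1 = 89/18, C2 = -17/3.

f = exp(-5*x)/18 + 89*exp(x)/18 - 17*x*exp(x)/3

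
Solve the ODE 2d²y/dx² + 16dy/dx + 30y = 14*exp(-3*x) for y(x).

Divide through by 2: y'' + 8y' + 15y = 7*exp(-3*x).
Characteristic equation r² + 8r + 15 = 0 factors as (r + 3)(r + 5) = 0, so r = -3, -5.
Hence y_h = C1*exp(-3*x) + C2*exp(-5*x).
Since exp(-3*x) solves the homogeneous equation (r = -3 is a root of multiplicity 1), multiply the trial by x. Try y_p = A*x*exp(-3*x). Substituting into the equation and dividing by exp(-3*x) gives A = 7/2, so y_p = 7*x*exp(-3*x)/2.

y = C1*exp(-3*x) + C2*exp(-5*x) + 7*x*exp(-3*x)/2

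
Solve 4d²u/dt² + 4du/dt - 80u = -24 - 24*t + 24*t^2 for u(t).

Divide through by 4: u'' + u' - 20u = -6 - 6*t + 6*t^2.
Characteristic equation r² + r - 20 = 0 factors as (r - 4)(r + 5) = 0, so r = 4, -5.
Hence u_h = C1*exp(4*t) + C2*exp(-5*t).
For the particular solution try u_p = A0 + A1*t + A2*t^2. Substituting and matching coefficients of each power of t gives A0 = 567/2000, A1 = 27/100, A2 = -3/10, so u_p = 567/2000 - 3*t^2/10 + 27*t/100.

u = 567/2000 - 3*t**2/10 + 27*t/100 + C1*exp(4*t) + C2*exp(-5*t)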